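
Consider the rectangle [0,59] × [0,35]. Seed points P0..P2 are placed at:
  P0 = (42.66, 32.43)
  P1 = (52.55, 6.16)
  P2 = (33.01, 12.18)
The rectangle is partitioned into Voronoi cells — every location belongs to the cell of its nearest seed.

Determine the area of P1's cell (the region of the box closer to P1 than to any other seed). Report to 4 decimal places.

Area of P1's cell: 333.9488

1. box [0,59]×[0,35]: [(0, 0) (59, 0) (59, 35) (0, 35)]
2. ⊥bis P1·P0 via (47.605,19.295): [(0, 1.3729) (0, 0) (59, 0) (59, 23.5849)]  |A|=736.2562
3. ⊥bis P1·P2 via (42.78,9.17): [(45.6756, 18.5686) (39.9549, 0) (59, 0) (59, 23.5849)]  |A|=333.9488
4. canonical 4-gon: [(45.6756, 18.5686) (39.9549, 0) (59, 0) (59, 23.5849)]
5. shoelace: 333.9488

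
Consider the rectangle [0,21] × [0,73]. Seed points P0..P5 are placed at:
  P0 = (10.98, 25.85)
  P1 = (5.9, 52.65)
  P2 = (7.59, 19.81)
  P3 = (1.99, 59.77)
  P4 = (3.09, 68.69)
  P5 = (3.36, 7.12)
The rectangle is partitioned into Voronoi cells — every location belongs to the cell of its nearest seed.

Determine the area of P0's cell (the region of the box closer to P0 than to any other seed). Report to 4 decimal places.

Area of P0's cell: 367.3405

1. box [0,21]×[0,73]: [(0, 0) (21, 0) (21, 73) (0, 73)]
2. ⊥bis P0·P1 via (8.44,39.25): [(0, 37.6502) (0, 0) (21, 0) (21, 41.6308)]  |A|=832.45
3. ⊥bis P0·P2 via (9.285,22.83): [(0, 37.6502) (0, 28.0413) (21, 16.2549) (21, 41.6308)]  |A|=367.3405
4. ⊥bis P0·P3 via (6.485,42.81): [(0, 37.6502) (0, 28.0413) (21, 16.2549) (21, 41.6308)]  |A|=367.3405
5. ⊥bis P0·P4 via (7.035,47.27): [(0, 37.6502) (0, 28.0413) (21, 16.2549) (21, 41.6308)]  |A|=367.3405
6. ⊥bis P0·P5 via (7.17,16.485): [(0, 37.6502) (0, 28.0413) (21, 16.2549) (21, 41.6308)]  |A|=367.3405
7. canonical 4-gon: [(0, 37.6502) (0, 28.0413) (21, 16.2549) (21, 41.6308)]
8. shoelace: 367.3405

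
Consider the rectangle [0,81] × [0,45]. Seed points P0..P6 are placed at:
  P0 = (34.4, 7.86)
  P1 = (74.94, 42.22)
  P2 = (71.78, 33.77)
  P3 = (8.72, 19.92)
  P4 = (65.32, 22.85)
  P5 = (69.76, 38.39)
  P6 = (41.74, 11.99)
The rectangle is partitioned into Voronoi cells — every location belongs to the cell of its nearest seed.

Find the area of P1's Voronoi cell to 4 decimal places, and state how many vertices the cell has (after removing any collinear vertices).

Area of P1's cell: 77.5578 (4 vertices)

1. box [0,81]×[0,45]: [(0, 0) (81, 0) (81, 45) (0, 45)]
2. ⊥bis P1·P0 via (54.67,25.04): [(75.8929, 0) (81, 0) (81, 45) (37.7527, 45)]  |A|=1087.9741
3. ⊥bis P1·P2 via (73.36,37.995): [(81, 35.1379) (81, 45) (54.6283, 45)]  |A|=130.0401
4. ⊥bis P1·P3 via (41.83,31.07): [(81, 35.1379) (81, 45) (54.6283, 45)]  |A|=130.0401
5. ⊥bis P1·P4 via (70.13,32.535): [(81, 35.1379) (81, 45) (54.6283, 45)]  |A|=130.0401
6. ⊥bis P1·P5 via (72.35,40.305): [(74.3247, 37.6342) (81, 35.1379) (81, 45) (68.8786, 45)]  |A|=77.5578
7. ⊥bis P1·P6 via (58.34,27.105): [(74.3247, 37.6342) (81, 35.1379) (81, 45) (68.8786, 45)]  |A|=77.5578
8. canonical 4-gon: [(74.3247, 37.6342) (81, 35.1379) (81, 45) (68.8786, 45)]
9. shoelace: 77.5578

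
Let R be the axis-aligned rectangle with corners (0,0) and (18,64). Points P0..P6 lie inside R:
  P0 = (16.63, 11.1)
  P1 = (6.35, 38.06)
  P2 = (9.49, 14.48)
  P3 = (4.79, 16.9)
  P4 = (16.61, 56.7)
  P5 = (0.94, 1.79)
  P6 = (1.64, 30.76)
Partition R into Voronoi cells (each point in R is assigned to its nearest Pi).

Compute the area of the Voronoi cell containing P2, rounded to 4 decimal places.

1. box [0,18]×[0,64]: [(0, 0) (18, 0) (18, 64) (0, 64)]
2. ⊥bis P2·P0 via (13.06,12.79): [(0, 0) (7.0054, 0) (18, 23.2254) (18, 64) (0, 64)]  |A|=1024.3225
3. ⊥bis P2·P1 via (7.92,26.27): [(0, 25.2153) (0, 0) (7.0054, 0) (18, 23.2254) (18, 27.6123)]  |A|=347.7712
4. ⊥bis P2·P3 via (7.14,15.69): [(12.9312, 26.9373) (0, 1.8231) (0, 0) (7.0054, 0) (18, 23.2254) (18, 27.6123)]  |A|=196.5265
5. ⊥bis P2·P4 via (13.05,35.59): [(12.9312, 26.9373) (0, 1.8231) (0, 0) (7.0054, 0) (18, 23.2254) (18, 27.6123)]  |A|=196.5265
6. ⊥bis P2·P5 via (5.215,8.135): [(12.9312, 26.9373) (3.7561, 9.118) (9.4922, 5.2532) (18, 23.2254) (18, 27.6123)]  |A|=141.2936
7. ⊥bis P2·P6 via (5.565,22.62): [(15.1243, 27.2293) (12.4069, 25.9191) (3.7561, 9.118) (9.4922, 5.2532) (18, 23.2254) (18, 27.6123)]  |A|=140.2536
8. canonical 6-gon: [(15.1243, 27.2293) (12.4069, 25.9191) (3.7561, 9.118) (9.4922, 5.2532) (18, 23.2254) (18, 27.6123)]
9. shoelace: 140.2536

Area of P2's cell: 140.2536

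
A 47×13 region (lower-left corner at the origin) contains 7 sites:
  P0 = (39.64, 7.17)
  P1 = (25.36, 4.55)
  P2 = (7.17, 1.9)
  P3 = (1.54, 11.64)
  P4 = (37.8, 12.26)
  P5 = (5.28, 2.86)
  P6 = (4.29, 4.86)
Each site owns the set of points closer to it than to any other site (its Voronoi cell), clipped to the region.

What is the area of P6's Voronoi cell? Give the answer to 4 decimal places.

Area of P6's cell: 60.8313

1. box [0,47]×[0,13]: [(0, 0) (47, 0) (47, 13) (0, 13)]
2. ⊥bis P6·P0 via (21.965,6.015): [(0, 0) (22.3581, 0) (21.5086, 13) (0, 13)]  |A|=285.133
3. ⊥bis P6·P1 via (14.825,4.705): [(0, 0) (14.7558, 0) (14.947, 13) (0, 13)]  |A|=193.0683
4. ⊥bis P6·P2 via (5.73,3.38): [(0, 0) (2.2561, 0) (14.9373, 12.3385) (14.947, 13) (0, 13)]  |A|=115.955
5. ⊥bis P6·P3 via (2.915,8.25): [(0, 7.0677) (0, 0) (2.2561, 0) (14.9373, 12.3385) (14.947, 13) (14.6259, 13)]  |A|=72.5721
6. ⊥bis P6·P4 via (21.045,8.56): [(0, 7.0677) (0, 0) (2.2561, 0) (14.9373, 12.3385) (14.947, 13) (14.6259, 13)]  |A|=72.5721
7. ⊥bis P6·P5 via (4.785,3.86): [(0, 7.0677) (0, 1.4914) (7.7129, 5.3093) (14.9373, 12.3385) (14.947, 13) (14.6259, 13)]  |A|=60.8313
8. canonical 6-gon: [(0, 7.0677) (0, 1.4914) (7.7129, 5.3093) (14.9373, 12.3385) (14.947, 13) (14.6259, 13)]
9. shoelace: 60.8313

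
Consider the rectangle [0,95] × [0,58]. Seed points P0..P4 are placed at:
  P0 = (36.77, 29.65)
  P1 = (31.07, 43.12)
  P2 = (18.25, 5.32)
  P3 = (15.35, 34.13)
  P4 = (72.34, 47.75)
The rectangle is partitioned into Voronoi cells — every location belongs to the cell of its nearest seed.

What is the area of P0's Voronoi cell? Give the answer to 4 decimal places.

Area of P0's cell: 1275.0775

1. box [0,95]×[0,58]: [(0, 0) (95, 0) (95, 58) (0, 58)]
2. ⊥bis P0·P1 via (33.92,36.385): [(0, 22.0313) (0, 0) (95, 0) (95, 58) (84.9997, 58)]  |A|=3981.3375
3. ⊥bis P0·P2 via (27.51,17.485): [(13.8423, 27.8889) (50.4803, 0) (95, 0) (95, 58) (84.9997, 58)]  |A|=3124.9363
4. ⊥bis P0·P3 via (26.06,31.89): [(26.3282, 33.1724) (23.6601, 20.4155) (50.4803, 0) (95, 0) (95, 58) (84.9997, 58)]  |A|=3052.3439
5. ⊥bis P0·P4 via (54.555,38.7): [(51.8682, 43.98) (26.3282, 33.1724) (23.6601, 20.4155) (50.4803, 0) (74.2477, 0)]  |A|=1275.0775
6. canonical 5-gon: [(51.8682, 43.98) (26.3282, 33.1724) (23.6601, 20.4155) (50.4803, 0) (74.2477, 0)]
7. shoelace: 1275.0775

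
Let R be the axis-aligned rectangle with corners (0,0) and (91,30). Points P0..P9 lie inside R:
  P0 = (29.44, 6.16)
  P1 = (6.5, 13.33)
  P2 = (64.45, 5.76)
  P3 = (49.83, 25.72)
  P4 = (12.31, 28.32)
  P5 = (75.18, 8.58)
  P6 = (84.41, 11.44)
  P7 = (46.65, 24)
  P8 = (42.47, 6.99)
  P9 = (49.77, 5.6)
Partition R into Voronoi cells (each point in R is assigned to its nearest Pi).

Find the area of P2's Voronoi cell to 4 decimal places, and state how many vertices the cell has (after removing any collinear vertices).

Area of P2's cell: 230.8120 (4 vertices)

1. box [0,91]×[0,30]: [(0, 0) (91, 0) (91, 30) (0, 30)]
2. ⊥bis P2·P0 via (46.945,5.96): [(46.8769, 0) (91, 0) (91, 30) (47.2197, 30)]  |A|=1318.5515
3. ⊥bis P2·P1 via (35.475,9.545): [(46.8769, 0) (91, 0) (91, 30) (47.2197, 30)]  |A|=1318.5515
4. ⊥bis P2·P3 via (57.14,15.74): [(46.9716, 8.292) (46.8769, 0) (91, 0) (91, 30) (76.6085, 30)]  |A|=999.5655
5. ⊥bis P2·P4 via (38.38,17.04): [(46.9716, 8.292) (46.8769, 0) (91, 0) (91, 30) (76.6085, 30)]  |A|=999.5655
6. ⊥bis P2·P5 via (69.815,7.17): [(65.8802, 22.1419) (46.9716, 8.292) (46.8769, 0) (71.6994, 0)]  |A|=352.5471
7. ⊥bis P2·P6 via (74.43,8.6): [(65.8802, 22.1419) (46.9716, 8.292) (46.8769, 0) (71.6994, 0)]  |A|=352.5471
8. ⊥bis P2·P7 via (55.55,14.88): [(65.8802, 22.1419) (54.2985, 13.6587) (46.951, 6.4885) (46.8769, 0) (71.6994, 0)]  |A|=345.9951
9. ⊥bis P2·P8 via (53.46,6.375): [(65.8802, 22.1419) (54.2985, 13.6587) (53.8427, 13.2139) (53.1033, 0) (71.6994, 0)]  |A|=282.749
10. ⊥bis P2·P9 via (57.11,5.68): [(65.8802, 22.1419) (57.0015, 15.6385) (57.1719, 0) (71.6994, 0)]  |A|=230.812
11. canonical 4-gon: [(65.8802, 22.1419) (57.0015, 15.6385) (57.1719, 0) (71.6994, 0)]
12. shoelace: 230.812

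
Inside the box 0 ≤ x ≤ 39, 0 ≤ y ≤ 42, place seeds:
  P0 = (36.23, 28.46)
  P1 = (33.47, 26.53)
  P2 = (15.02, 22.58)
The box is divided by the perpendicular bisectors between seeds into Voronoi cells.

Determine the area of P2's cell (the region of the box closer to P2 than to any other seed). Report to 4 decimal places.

1. box [0,39]×[0,42]: [(0, 0) (39, 0) (39, 42) (0, 42)]
2. ⊥bis P2·P0 via (25.625,25.52): [(0, 0) (32.6999, 0) (21.0563, 42) (0, 42)]  |A|=1128.8789
3. ⊥bis P2·P1 via (24.245,24.555): [(0, 0) (29.502, 0) (20.5102, 42) (0, 42)]  |A|=1050.2561
4. canonical 4-gon: [(0, 0) (29.502, 0) (20.5102, 42) (0, 42)]
5. shoelace: 1050.2561

Area of P2's cell: 1050.2561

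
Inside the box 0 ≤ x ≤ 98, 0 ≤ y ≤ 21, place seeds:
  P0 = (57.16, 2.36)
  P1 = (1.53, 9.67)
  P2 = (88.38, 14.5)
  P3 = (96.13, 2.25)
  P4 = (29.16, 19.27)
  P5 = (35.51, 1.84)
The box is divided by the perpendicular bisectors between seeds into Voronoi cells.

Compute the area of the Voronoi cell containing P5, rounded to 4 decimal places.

1. box [0,98]×[0,21]: [(0, 0) (98, 0) (98, 21) (0, 21)]
2. ⊥bis P5·P0 via (46.335,2.1): [(0, 0) (46.3854, 0) (45.8811, 21) (0, 21)]  |A|=968.7981
3. ⊥bis P5·P1 via (18.52,5.755): [(17.1939, 0) (46.3854, 0) (45.8811, 21) (22.0329, 21)]  |A|=556.917
4. ⊥bis P5·P2 via (61.945,8.17): [(17.1939, 0) (46.3854, 0) (45.8811, 21) (22.0329, 21)]  |A|=556.917
5. ⊥bis P5·P3 via (65.82,2.045): [(17.1939, 0) (46.3854, 0) (45.8811, 21) (22.0329, 21)]  |A|=556.917
6. ⊥bis P5·P4 via (32.335,10.555): [(18.4614, 5.5006) (17.1939, 0) (46.3854, 0) (46.0122, 15.5378)]  |A|=296.1992
7. canonical 4-gon: [(18.4614, 5.5006) (17.1939, 0) (46.3854, 0) (46.0122, 15.5378)]
8. shoelace: 296.1992

Area of P5's cell: 296.1992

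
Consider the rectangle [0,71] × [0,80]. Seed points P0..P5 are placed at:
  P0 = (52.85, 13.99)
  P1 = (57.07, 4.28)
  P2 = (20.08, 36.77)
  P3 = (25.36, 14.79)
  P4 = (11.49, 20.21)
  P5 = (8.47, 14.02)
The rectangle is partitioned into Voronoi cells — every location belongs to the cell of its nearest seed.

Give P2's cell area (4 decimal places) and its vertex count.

Area of P2's cell: 2862.9342 (6 vertices)

1. box [0,71]×[0,80]: [(0, 0) (71, 0) (71, 80) (0, 80)]
2. ⊥bis P2·P0 via (36.465,25.38): [(0, 0) (18.8221, 0) (71, 75.0601) (71, 80) (0, 80)]  |A|=3721.7633
3. ⊥bis P2·P1 via (38.575,20.525): [(0, 0) (18.8221, 0) (71, 75.0601) (71, 80) (0, 80)]  |A|=3721.7633
4. ⊥bis P2·P3 via (22.72,25.78): [(0, 20.3222) (39.5541, 29.8239) (71, 75.0601) (71, 80) (0, 80)]  |A|=3039.1743
5. ⊥bis P2·P4 via (15.785,28.49): [(0, 36.678) (21.5508, 25.4991) (39.5541, 29.8239) (71, 75.0601) (71, 80) (0, 80)]  |A|=2862.9342
6. ⊥bis P2·P5 via (14.275,25.395): [(0, 36.678) (21.5508, 25.4991) (39.5541, 29.8239) (71, 75.0601) (71, 80) (0, 80)]  |A|=2862.9342
7. canonical 6-gon: [(0, 36.678) (21.5508, 25.4991) (39.5541, 29.8239) (71, 75.0601) (71, 80) (0, 80)]
8. shoelace: 2862.9342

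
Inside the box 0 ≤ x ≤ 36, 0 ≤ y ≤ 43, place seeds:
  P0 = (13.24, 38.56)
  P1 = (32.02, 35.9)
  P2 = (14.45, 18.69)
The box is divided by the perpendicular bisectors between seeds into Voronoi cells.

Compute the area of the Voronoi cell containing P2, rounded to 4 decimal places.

Area of P2's cell: 925.5223

1. box [0,36]×[0,43]: [(0, 0) (36, 0) (36, 43) (0, 43)]
2. ⊥bis P2·P0 via (13.845,28.625): [(0, 27.7819) (0, 0) (36, 0) (36, 29.9741)]  |A|=1039.6088
3. ⊥bis P2·P1 via (23.235,27.295): [(21.477, 29.0898) (0, 27.7819) (0, 0) (36, 0) (36, 14.263)]  |A|=925.5223
4. canonical 5-gon: [(21.477, 29.0898) (0, 27.7819) (0, 0) (36, 0) (36, 14.263)]
5. shoelace: 925.5223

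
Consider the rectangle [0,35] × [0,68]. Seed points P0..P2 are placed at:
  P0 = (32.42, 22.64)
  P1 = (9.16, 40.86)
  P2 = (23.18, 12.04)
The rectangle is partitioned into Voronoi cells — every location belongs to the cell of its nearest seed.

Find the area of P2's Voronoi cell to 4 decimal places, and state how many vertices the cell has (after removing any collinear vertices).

Area of P2's cell: 726.5789 (5 vertices)

1. box [0,35]×[0,68]: [(0, 0) (35, 0) (35, 68) (0, 68)]
2. ⊥bis P2·P0 via (27.8,17.34): [(0, 41.5732) (0, 0) (35, 0) (35, 11.0638)]  |A|=921.1472
3. ⊥bis P2·P1 via (16.17,26.45): [(16.9268, 26.8182) (0, 18.5838) (0, 0) (35, 0) (35, 11.0638)]  |A|=726.5789
4. canonical 5-gon: [(16.9268, 26.8182) (0, 18.5838) (0, 0) (35, 0) (35, 11.0638)]
5. shoelace: 726.5789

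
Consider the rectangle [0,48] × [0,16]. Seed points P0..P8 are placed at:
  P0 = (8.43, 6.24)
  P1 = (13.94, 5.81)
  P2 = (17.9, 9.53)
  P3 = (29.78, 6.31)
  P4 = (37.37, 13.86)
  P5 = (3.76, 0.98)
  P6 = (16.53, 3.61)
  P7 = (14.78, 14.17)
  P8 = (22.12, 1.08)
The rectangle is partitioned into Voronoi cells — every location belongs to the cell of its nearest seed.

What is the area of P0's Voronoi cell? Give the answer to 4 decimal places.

Area of P0's cell: 113.8537

1. box [0,48]×[0,16]: [(0, 0) (48, 0) (48, 16) (0, 16)]
2. ⊥bis P0·P1 via (11.185,6.025): [(0, 0) (10.7148, 0) (11.9634, 16) (0, 16)]  |A|=181.4261
3. ⊥bis P0·P2 via (13.165,7.885): [(0, 0) (10.7148, 0) (11.6667, 12.1977) (10.3457, 16) (0, 16)]  |A|=178.3506
4. ⊥bis P0·P3 via (19.105,6.275): [(0, 0) (10.7148, 0) (11.6667, 12.1977) (10.3457, 16) (0, 16)]  |A|=178.3506
5. ⊥bis P0·P4 via (22.9,10.05): [(0, 0) (10.7148, 0) (11.6667, 12.1977) (10.3457, 16) (0, 16)]  |A|=178.3506
6. ⊥bis P0·P5 via (6.095,3.61): [(0, 9.0213) (10.1611, 0) (10.7148, 0) (11.6667, 12.1977) (10.3457, 16) (0, 16)]  |A|=132.5173
7. ⊥bis P0·P6 via (12.48,4.925): [(0, 9.0213) (10.1611, 0) (10.7148, 0) (11.6667, 12.1977) (10.3457, 16) (0, 16)]  |A|=132.5173
8. ⊥bis P0·P7 via (11.605,10.205): [(0, 9.0213) (10.1611, 0) (10.7148, 0) (11.5167, 10.2757) (4.3681, 16) (0, 16)]  |A|=113.8537
9. ⊥bis P0·P8 via (15.275,3.66): [(0, 9.0213) (10.1611, 0) (10.7148, 0) (11.5167, 10.2757) (4.3681, 16) (0, 16)]  |A|=113.8537
10. canonical 6-gon: [(0, 9.0213) (10.1611, 0) (10.7148, 0) (11.5167, 10.2757) (4.3681, 16) (0, 16)]
11. shoelace: 113.8537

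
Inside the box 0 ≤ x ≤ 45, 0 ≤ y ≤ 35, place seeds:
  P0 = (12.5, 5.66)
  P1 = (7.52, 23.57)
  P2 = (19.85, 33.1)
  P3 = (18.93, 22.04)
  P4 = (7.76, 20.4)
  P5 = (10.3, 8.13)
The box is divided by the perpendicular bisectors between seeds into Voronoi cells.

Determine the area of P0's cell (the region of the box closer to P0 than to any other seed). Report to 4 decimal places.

Area of P0's cell: 298.2278

1. box [0,45]×[0,35]: [(0, 0) (45, 0) (45, 35) (0, 35)]
2. ⊥bis P0·P1 via (10.01,14.615): [(0, 11.8316) (0, 0) (45, 0) (45, 24.3442)]  |A|=813.9569
3. ⊥bis P0·P2 via (16.175,19.38): [(21.7634, 17.8831) (0, 11.8316) (0, 0) (45, 0) (45, 11.659)]  |A|=666.5764
4. ⊥bis P0·P3 via (15.715,13.85): [(12.2088, 15.2264) (0, 11.8316) (0, 0) (45, 0) (45, 2.3541)]  |A|=453.4157
5. ⊥bis P0·P4 via (10.13,13.03): [(14.3483, 14.3865) (0, 9.7725) (0, 0) (45, 0) (45, 2.3541)]  |A|=429.8841
6. ⊥bis P0·P5 via (11.4,6.895): [(18.1399, 12.8981) (3.6588, 0) (45, 0) (45, 2.3541)]  |A|=298.2278
7. canonical 4-gon: [(18.1399, 12.8981) (3.6588, 0) (45, 0) (45, 2.3541)]
8. shoelace: 298.2278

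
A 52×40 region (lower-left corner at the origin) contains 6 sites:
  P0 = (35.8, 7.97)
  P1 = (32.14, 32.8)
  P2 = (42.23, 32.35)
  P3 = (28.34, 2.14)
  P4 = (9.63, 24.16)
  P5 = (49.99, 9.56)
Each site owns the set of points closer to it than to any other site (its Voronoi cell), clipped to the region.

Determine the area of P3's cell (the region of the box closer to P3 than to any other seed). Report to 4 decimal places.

1. box [0,52]×[0,40]: [(0, 0) (52, 0) (52, 40) (0, 40)]
2. ⊥bis P3·P0 via (32.07,5.055): [(0, 0) (36.0205, 0) (4.7604, 40) (0, 40)]  |A|=815.6185
3. ⊥bis P3·P1 via (30.24,17.47): [(0, 21.2179) (0, 0) (36.0205, 0) (21.5234, 18.5503)]  |A|=562.437
4. ⊥bis P3·P2 via (35.285,17.245): [(0, 21.2179) (0, 0) (36.0205, 0) (21.5234, 18.5503)]  |A|=562.437
5. ⊥bis P3·P4 via (18.985,13.15): [(3.5086, 0) (36.0205, 0) (23.0467, 16.6011)]  |A|=269.867
6. ⊥bis P3·P5 via (39.165,5.85): [(3.5086, 0) (36.0205, 0) (23.0467, 16.6011)]  |A|=269.867
7. canonical 3-gon: [(3.5086, 0) (36.0205, 0) (23.0467, 16.6011)]
8. shoelace: 269.867

Area of P3's cell: 269.8670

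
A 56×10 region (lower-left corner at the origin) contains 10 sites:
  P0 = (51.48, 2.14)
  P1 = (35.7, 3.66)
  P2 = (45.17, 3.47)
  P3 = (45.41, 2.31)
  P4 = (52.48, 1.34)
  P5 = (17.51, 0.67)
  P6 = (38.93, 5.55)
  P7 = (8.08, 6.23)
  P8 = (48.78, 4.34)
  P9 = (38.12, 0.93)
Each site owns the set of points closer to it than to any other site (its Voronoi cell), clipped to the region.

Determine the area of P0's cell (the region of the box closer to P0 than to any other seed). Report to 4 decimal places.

1. box [0,56]×[0,10]: [(0, 0) (56, 0) (56, 10) (0, 10)]
2. ⊥bis P0·P1 via (43.59,2.9): [(43.3107, 0) (56, 0) (56, 10) (44.2739, 10)]  |A|=122.0772
3. ⊥bis P0·P2 via (48.325,2.805): [(47.7338, 0) (56, 0) (56, 10) (49.8415, 10)]  |A|=72.1235
4. ⊥bis P0·P3 via (48.445,2.225): [(48.4821, 3.5504) (48.3827, 0) (56, 0) (56, 10) (49.8415, 10)]  |A|=70.9715
5. ⊥bis P0·P4 via (51.98,1.74): [(48.4821, 3.5504) (48.3827, 0) (50.588, 0) (56, 6.765) (56, 10) (49.8415, 10)]  |A|=52.6654
6. ⊥bis P0·P5 via (34.495,1.405): [(48.4821, 3.5504) (48.3827, 0) (50.588, 0) (56, 6.765) (56, 10) (49.8415, 10)]  |A|=52.6654
7. ⊥bis P0·P6 via (45.205,3.845): [(48.4821, 3.5504) (48.3827, 0) (50.588, 0) (56, 6.765) (56, 10) (49.8415, 10)]  |A|=52.6654
8. ⊥bis P0·P7 via (29.78,4.185): [(48.4821, 3.5504) (48.3827, 0) (50.588, 0) (56, 6.765) (56, 10) (49.8415, 10)]  |A|=52.6654
9. ⊥bis P0·P8 via (50.13,3.24): [(48.4145, 1.1346) (48.3827, 0) (50.588, 0) (56, 6.765) (56, 10) (55.6381, 10)]  |A|=25.5468
10. ⊥bis P0·P9 via (44.8,1.535): [(48.4145, 1.1346) (48.3827, 0) (50.588, 0) (56, 6.765) (56, 10) (55.6381, 10)]  |A|=25.5468
11. canonical 6-gon: [(48.4145, 1.1346) (48.3827, 0) (50.588, 0) (56, 6.765) (56, 10) (55.6381, 10)]
12. shoelace: 25.5468

Area of P0's cell: 25.5468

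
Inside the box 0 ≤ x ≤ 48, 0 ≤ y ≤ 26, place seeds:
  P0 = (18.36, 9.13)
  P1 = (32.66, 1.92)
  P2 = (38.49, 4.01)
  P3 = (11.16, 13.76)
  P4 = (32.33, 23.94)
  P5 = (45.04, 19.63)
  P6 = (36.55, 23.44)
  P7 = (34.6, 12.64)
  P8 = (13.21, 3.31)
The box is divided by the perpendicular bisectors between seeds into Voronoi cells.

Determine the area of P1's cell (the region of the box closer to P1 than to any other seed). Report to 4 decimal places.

1. box [0,48]×[0,26]: [(0, 0) (48, 0) (48, 26) (0, 26)]
2. ⊥bis P1·P0 via (25.51,5.525): [(22.7243, 0) (48, 0) (48, 26) (35.8334, 26)]  |A|=486.7495
3. ⊥bis P1·P2 via (35.575,2.965): [(30.8561, 16.1282) (22.7243, 0) (36.6379, 0)]  |A|=112.2009
4. ⊥bis P1·P3 via (21.91,7.84): [(30.8561, 16.1282) (22.7243, 0) (36.6379, 0)]  |A|=112.2009
5. ⊥bis P1·P4 via (32.495,12.93): [(32.0053, 12.9227) (29.2188, 12.8809) (22.7243, 0) (36.6379, 0)]  |A|=107.7108
6. ⊥bis P1·P5 via (38.85,10.775): [(32.0053, 12.9227) (29.2188, 12.8809) (22.7243, 0) (36.6379, 0)]  |A|=107.7108
7. ⊥bis P1·P6 via (34.605,12.68): [(32.0053, 12.9227) (29.2188, 12.8809) (22.7243, 0) (36.6379, 0)]  |A|=107.7108
8. ⊥bis P1·P7 via (33.63,7.28): [(34.0557, 7.203) (26.9998, 8.4799) (22.7243, 0) (36.6379, 0)]  |A|=82.7558
9. ⊥bis P1·P8 via (22.935,2.615): [(34.0557, 7.203) (26.9998, 8.4799) (22.752, 0.055) (22.7481, 0) (36.6379, 0)]  |A|=82.7552
10. canonical 5-gon: [(34.0557, 7.203) (26.9998, 8.4799) (22.752, 0.055) (22.7481, 0) (36.6379, 0)]
11. shoelace: 82.7552

Area of P1's cell: 82.7552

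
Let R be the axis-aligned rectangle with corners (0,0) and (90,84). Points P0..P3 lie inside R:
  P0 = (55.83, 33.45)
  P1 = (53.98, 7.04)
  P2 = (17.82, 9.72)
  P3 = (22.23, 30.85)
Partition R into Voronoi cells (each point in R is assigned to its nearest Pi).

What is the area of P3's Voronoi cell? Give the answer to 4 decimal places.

1. box [0,90]×[0,84]: [(0, 0) (90, 0) (90, 84) (0, 84)]
2. ⊥bis P3·P0 via (39.03,32.15): [(0, 0) (41.5178, 0) (35.0178, 84) (0, 84)]  |A|=3214.495
3. ⊥bis P3·P1 via (38.105,18.945): [(0, 0) (23.8977, 0) (39.8697, 21.2982) (35.0178, 84) (0, 84)]  |A|=3026.8572
4. ⊥bis P3·P2 via (20.025,20.285): [(0, 24.4644) (36.5271, 16.8409) (39.8697, 21.2982) (35.0178, 84) (0, 84)]  |A|=2378.8215
5. canonical 5-gon: [(0, 24.4644) (36.5271, 16.8409) (39.8697, 21.2982) (35.0178, 84) (0, 84)]
6. shoelace: 2378.8215

Area of P3's cell: 2378.8215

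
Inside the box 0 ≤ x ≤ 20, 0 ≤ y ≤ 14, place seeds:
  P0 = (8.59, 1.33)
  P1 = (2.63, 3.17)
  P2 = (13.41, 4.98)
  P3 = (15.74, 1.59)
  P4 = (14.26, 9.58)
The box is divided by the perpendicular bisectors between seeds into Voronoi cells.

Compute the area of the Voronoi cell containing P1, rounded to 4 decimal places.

Area of P1's cell: 84.5305

1. box [0,20]×[0,14]: [(0, 0) (20, 0) (20, 14) (0, 14)]
2. ⊥bis P1·P0 via (5.61,2.25): [(0, 0) (4.9154, 0) (9.2375, 14) (0, 14)]  |A|=99.0702
3. ⊥bis P1·P2 via (8.02,4.075): [(0, 0) (4.9154, 0) (7.3695, 7.9492) (6.3536, 14) (0, 14)]  |A|=90.3451
4. ⊥bis P1·P3 via (9.185,2.38): [(0, 0) (4.9154, 0) (7.3695, 7.9492) (6.3536, 14) (0, 14)]  |A|=90.3451
5. ⊥bis P1·P4 via (8.445,6.375): [(0, 0) (4.9154, 0) (7.3695, 7.9492) (7.2784, 8.4915) (4.2424, 14) (0, 14)]  |A|=84.5305
6. canonical 6-gon: [(0, 0) (4.9154, 0) (7.3695, 7.9492) (7.2784, 8.4915) (4.2424, 14) (0, 14)]
7. shoelace: 84.5305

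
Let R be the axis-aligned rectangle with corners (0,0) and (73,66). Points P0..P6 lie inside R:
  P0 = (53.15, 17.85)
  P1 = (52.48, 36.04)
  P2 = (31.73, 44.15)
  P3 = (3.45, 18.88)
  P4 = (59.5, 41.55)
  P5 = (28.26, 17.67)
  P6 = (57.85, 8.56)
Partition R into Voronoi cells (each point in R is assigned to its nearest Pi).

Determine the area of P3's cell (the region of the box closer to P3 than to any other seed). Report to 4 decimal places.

Area of P3's cell: 668.3027

1. box [0,73]×[0,66]: [(0, 0) (73, 0) (73, 66) (0, 66)]
2. ⊥bis P3·P0 via (28.3,18.365): [(0, 0) (27.9194, 0) (29.2872, 66) (0, 66)]  |A|=1887.8179
3. ⊥bis P3·P1 via (27.965,27.46): [(0, 0) (27.9194, 0) (28.4592, 26.0479) (14.4764, 66) (0, 66)]  |A|=1591.9563
4. ⊥bis P3·P2 via (17.59,31.515): [(0, 51.2002) (0, 0) (27.9194, 0) (28.3236, 19.5029)]  |A|=997.3413
5. ⊥bis P3·P4 via (31.475,30.215): [(0, 51.2002) (0, 0) (27.9194, 0) (28.3236, 19.5029)]  |A|=997.3413
6. ⊥bis P3·P5 via (15.855,18.275): [(16.5571, 32.6709) (0, 51.2002) (0, 0) (14.9637, 0)]  |A|=668.3027
7. ⊥bis P3·P6 via (30.65,13.72): [(16.5571, 32.6709) (0, 51.2002) (0, 0) (14.9637, 0)]  |A|=668.3027
8. canonical 4-gon: [(16.5571, 32.6709) (0, 51.2002) (0, 0) (14.9637, 0)]
9. shoelace: 668.3027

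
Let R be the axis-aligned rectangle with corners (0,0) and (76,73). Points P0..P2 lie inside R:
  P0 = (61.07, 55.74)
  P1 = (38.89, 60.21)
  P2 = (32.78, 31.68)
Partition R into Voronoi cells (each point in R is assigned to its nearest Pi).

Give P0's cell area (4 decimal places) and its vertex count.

Area of P0's cell: 1256.8563 (4 vertices)

1. box [0,76]×[0,73]: [(0, 0) (76, 0) (76, 73) (0, 73)]
2. ⊥bis P0·P1 via (49.98,57.975): [(38.2961, 0) (76, 0) (76, 73) (53.008, 73)]  |A|=2215.3981
3. ⊥bis P0·P2 via (46.925,43.71): [(47.0706, 43.5388) (76, 9.5233) (76, 73) (53.008, 73)]  |A|=1256.8563
4. canonical 4-gon: [(47.0706, 43.5388) (76, 9.5233) (76, 73) (53.008, 73)]
5. shoelace: 1256.8563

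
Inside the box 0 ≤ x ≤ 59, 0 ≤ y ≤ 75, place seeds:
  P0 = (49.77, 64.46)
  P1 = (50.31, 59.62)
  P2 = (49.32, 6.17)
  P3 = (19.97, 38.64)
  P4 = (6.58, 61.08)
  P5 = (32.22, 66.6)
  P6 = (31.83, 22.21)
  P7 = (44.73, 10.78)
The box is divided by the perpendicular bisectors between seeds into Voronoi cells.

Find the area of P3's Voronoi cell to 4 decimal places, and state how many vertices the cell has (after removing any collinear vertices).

Area of P3's cell: 919.4848 (5 vertices)

1. box [0,59]×[0,75]: [(0, 0) (59, 0) (59, 75) (0, 75)]
2. ⊥bis P3·P0 via (34.87,51.55): [(0, 0) (59, 0) (59, 23.7005) (14.5519, 75) (0, 75)]  |A|=3284.9178
3. ⊥bis P3·P1 via (35.14,49.13): [(0, 0) (59, 0) (59, 14.6251) (27.9194, 59.572) (14.5519, 75) (0, 75)]  |A|=3143.8835
4. ⊥bis P3·P2 via (34.645,22.405): [(0, 0) (9.8583, 0) (46.3217, 32.9597) (27.9194, 59.572) (14.5519, 75) (0, 75)]  |A|=2241.3244
5. ⊥bis P3·P4 via (13.275,49.86): [(0, 41.9388) (0, 0) (9.8583, 0) (46.3217, 32.9597) (28.396, 58.8827)]  |A|=1653.7223
6. ⊥bis P3·P5 via (26.095,52.62): [(21.3698, 54.6902) (0, 41.9388) (0, 0) (9.8583, 0) (46.3217, 32.9597) (35.6091, 48.4516)]  |A|=1601.9564
7. ⊥bis P3·P6 via (25.9,30.425): [(21.3698, 54.6902) (0, 41.9388) (0, 11.7291) (40.6913, 41.1021) (35.6091, 48.4516)]  |A|=919.4848
8. ⊥bis P3·P7 via (32.35,24.71): [(21.3698, 54.6902) (0, 41.9388) (0, 11.7291) (40.6913, 41.1021) (35.6091, 48.4516)]  |A|=919.4848
9. canonical 5-gon: [(21.3698, 54.6902) (0, 41.9388) (0, 11.7291) (40.6913, 41.1021) (35.6091, 48.4516)]
10. shoelace: 919.4848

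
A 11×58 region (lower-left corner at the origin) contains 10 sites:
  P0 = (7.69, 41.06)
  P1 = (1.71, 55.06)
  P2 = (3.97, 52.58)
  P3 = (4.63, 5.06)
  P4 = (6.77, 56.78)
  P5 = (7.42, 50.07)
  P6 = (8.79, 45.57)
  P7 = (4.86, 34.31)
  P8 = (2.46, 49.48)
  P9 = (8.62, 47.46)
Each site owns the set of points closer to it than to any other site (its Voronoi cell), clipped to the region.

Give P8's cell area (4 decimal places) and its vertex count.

1. box [0,11]×[0,58]: [(0, 0) (11, 0) (11, 58) (0, 58)]
2. ⊥bis P8·P0 via (5.075,45.27): [(0, 42.1177) (11, 48.9503) (11, 58) (0, 58)]  |A|=137.1262
3. ⊥bis P8·P1 via (2.085,52.27): [(0, 51.9898) (0, 42.1177) (11, 48.9503) (11, 53.4683)]  |A|=79.1452
4. ⊥bis P8·P2 via (3.215,51.03): [(0.9755, 52.1209) (0, 51.9898) (0, 42.1177) (9.4549, 47.9906)]  |A|=49.2401
5. ⊥bis P8·P3 via (3.545,27.27): [(0.9755, 52.1209) (0, 51.9898) (0, 42.1177) (9.4549, 47.9906)]  |A|=49.2401
6. ⊥bis P8·P4 via (4.615,53.13): [(0.9755, 52.1209) (0, 51.9898) (0, 42.1177) (9.4549, 47.9906)]  |A|=49.2401
7. ⊥bis P8·P5 via (4.94,49.775): [(4.8876, 50.2153) (0.9755, 52.1209) (0, 51.9898) (0, 42.1177) (5.4483, 45.5019)]  |A|=39.1
8. ⊥bis P8·P6 via (5.625,47.525): [(5.275, 46.9584) (4.8876, 50.2153) (0.9755, 52.1209) (0, 51.9898) (0, 42.1177) (3.7074, 44.4205)]  |A|=37.7385
9. ⊥bis P8·P7 via (3.66,41.895): [(5.275, 46.9584) (4.8876, 50.2153) (0.9755, 52.1209) (0, 51.9898) (0, 42.1177) (3.7074, 44.4205)]  |A|=37.7385
10. ⊥bis P8·P9 via (5.54,48.47): [(4.7832, 46.1622) (5.2136, 47.4747) (4.8876, 50.2153) (0.9755, 52.1209) (0, 51.9898) (0, 42.1177) (3.7074, 44.4205)]  |A|=37.5871
11. canonical 7-gon: [(4.7832, 46.1622) (5.2136, 47.4747) (4.8876, 50.2153) (0.9755, 52.1209) (0, 51.9898) (0, 42.1177) (3.7074, 44.4205)]
12. shoelace: 37.5871

Area of P8's cell: 37.5871 (7 vertices)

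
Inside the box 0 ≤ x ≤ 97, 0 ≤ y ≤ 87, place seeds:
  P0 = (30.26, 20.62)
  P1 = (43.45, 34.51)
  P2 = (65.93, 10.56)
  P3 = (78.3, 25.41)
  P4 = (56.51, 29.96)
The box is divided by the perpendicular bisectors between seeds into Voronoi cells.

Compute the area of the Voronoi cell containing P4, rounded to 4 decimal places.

Area of P4's cell: 1074.2549

1. box [0,97]×[0,87]: [(0, 0) (97, 0) (97, 87) (0, 87)]
2. ⊥bis P4·P0 via (43.385,25.29): [(52.3834, 0) (97, 0) (97, 87) (21.428, 87)]  |A|=5228.2034
3. ⊥bis P4·P1 via (49.98,32.235): [(45.4947, 19.3607) (52.3834, 0) (97, 0) (97, 87) (69.0597, 87)]  |A|=3617.3162
4. ⊥bis P4·P2 via (61.22,20.26): [(45.4947, 19.3607) (47.5385, 13.6167) (97, 37.6336) (97, 87) (69.0597, 87)]  |A|=2382.8436
5. ⊥bis P4·P3 via (67.405,27.685): [(45.4947, 19.3607) (47.5385, 13.6167) (66.3775, 22.7643) (79.7906, 87) (69.0597, 87)]  |A|=1074.2549
6. canonical 5-gon: [(45.4947, 19.3607) (47.5385, 13.6167) (66.3775, 22.7643) (79.7906, 87) (69.0597, 87)]
7. shoelace: 1074.2549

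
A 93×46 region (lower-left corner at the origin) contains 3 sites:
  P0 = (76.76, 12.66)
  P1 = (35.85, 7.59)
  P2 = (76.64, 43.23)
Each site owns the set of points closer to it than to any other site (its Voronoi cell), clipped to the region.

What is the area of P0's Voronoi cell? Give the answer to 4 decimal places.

Area of P0's cell: 1038.2858

1. box [0,93]×[0,46]: [(0, 0) (93, 0) (93, 46) (0, 46)]
2. ⊥bis P0·P1 via (56.305,10.125): [(57.5598, 0) (93, 0) (93, 46) (51.859, 46)]  |A|=1761.3679
3. ⊥bis P0·P2 via (76.7,27.945): [(54.1075, 27.8563) (57.5598, 0) (93, 0) (93, 28.009)]  |A|=1038.2858
4. canonical 4-gon: [(54.1075, 27.8563) (57.5598, 0) (93, 0) (93, 28.009)]
5. shoelace: 1038.2858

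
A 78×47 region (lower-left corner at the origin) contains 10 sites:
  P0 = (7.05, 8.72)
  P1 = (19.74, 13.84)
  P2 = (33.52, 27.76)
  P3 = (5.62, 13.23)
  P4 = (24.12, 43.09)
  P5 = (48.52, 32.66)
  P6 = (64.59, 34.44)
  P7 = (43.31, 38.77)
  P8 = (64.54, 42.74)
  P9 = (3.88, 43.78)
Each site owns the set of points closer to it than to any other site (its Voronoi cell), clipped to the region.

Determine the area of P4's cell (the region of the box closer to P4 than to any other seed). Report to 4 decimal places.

1. box [0,78]×[0,47]: [(0, 0) (78, 0) (78, 47) (0, 47)]
2. ⊥bis P4·P0 via (15.585,25.905): [(0, 33.6454) (67.744, 0) (78, 0) (78, 47) (0, 47)]  |A|=2526.3639
3. ⊥bis P4·P1 via (21.93,28.465): [(0, 33.6454) (5.4668, 30.9303) (78, 20.0689) (78, 47) (0, 47)]  |A|=1639.9238
4. ⊥bis P4·P2 via (28.82,35.425): [(0, 33.6454) (5.4668, 30.9303) (18.3448, 29.0019) (47.6971, 47) (0, 47)]  |A|=563.9353
5. ⊥bis P4·P3 via (14.87,28.16): [(0, 37.3728) (11.9706, 29.9564) (18.3448, 29.0019) (47.6971, 47) (0, 47)]  |A|=535.4581
6. ⊥bis P4·P5 via (36.32,37.875): [(0, 37.3728) (11.9706, 29.9564) (18.3448, 29.0019) (37.5648, 40.7871) (40.2206, 47) (0, 47)]  |A|=512.2327
7. ⊥bis P4·P6 via (44.355,38.765): [(0, 37.3728) (11.9706, 29.9564) (18.3448, 29.0019) (37.5648, 40.7871) (40.2206, 47) (0, 47)]  |A|=512.2327
8. ⊥bis P4·P7 via (33.715,40.93): [(0, 37.3728) (11.9706, 29.9564) (18.3448, 29.0019) (33.0612, 38.0256) (35.0815, 47) (0, 47)]  |A|=478.8491
9. ⊥bis P4·P8 via (44.33,42.915): [(0, 37.3728) (11.9706, 29.9564) (18.3448, 29.0019) (33.0612, 38.0256) (35.0815, 47) (0, 47)]  |A|=478.8491
10. ⊥bis P4·P9 via (14,43.435): [(13.5325, 29.7225) (18.3448, 29.0019) (33.0612, 38.0256) (35.0815, 47) (14.1215, 47)]  |A|=287.3243
11. canonical 5-gon: [(13.5325, 29.7225) (18.3448, 29.0019) (33.0612, 38.0256) (35.0815, 47) (14.1215, 47)]
12. shoelace: 287.3243

Area of P4's cell: 287.3243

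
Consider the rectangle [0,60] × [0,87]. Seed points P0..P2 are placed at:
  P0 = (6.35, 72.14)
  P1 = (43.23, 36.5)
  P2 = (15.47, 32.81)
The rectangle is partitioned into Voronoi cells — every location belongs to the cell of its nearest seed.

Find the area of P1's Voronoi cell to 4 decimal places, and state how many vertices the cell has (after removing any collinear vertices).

Area of P1's cell: 2243.6937 (5 vertices)

1. box [0,60]×[0,87]: [(0, 0) (60, 0) (60, 87) (0, 87)]
2. ⊥bis P1·P0 via (24.79,54.32): [(0, 28.6675) (0, 0) (60, 0) (60, 87) (56.3712, 87)]  |A|=3575.863
3. ⊥bis P1·P2 via (29.35,34.655): [(26.5007, 56.0902) (33.9565, 0) (60, 0) (60, 87) (56.3712, 87)]  |A|=2243.6937
4. canonical 5-gon: [(26.5007, 56.0902) (33.9565, 0) (60, 0) (60, 87) (56.3712, 87)]
5. shoelace: 2243.6937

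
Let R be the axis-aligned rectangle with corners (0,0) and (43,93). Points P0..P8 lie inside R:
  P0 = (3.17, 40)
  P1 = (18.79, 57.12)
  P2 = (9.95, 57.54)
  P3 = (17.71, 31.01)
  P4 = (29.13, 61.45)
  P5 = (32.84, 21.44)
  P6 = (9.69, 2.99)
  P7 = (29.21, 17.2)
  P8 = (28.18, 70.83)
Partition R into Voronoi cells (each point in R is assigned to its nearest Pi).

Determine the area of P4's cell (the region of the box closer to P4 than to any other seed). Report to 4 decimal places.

Area of P4's cell: 410.3333

1. box [0,43]×[0,93]: [(0, 0) (43, 0) (43, 93) (0, 93)]
2. ⊥bis P4·P0 via (16.15,50.725): [(0, 70.2706) (43, 18.2296) (43, 93) (0, 93)]  |A|=2096.2445
3. ⊥bis P4·P1 via (23.96,59.285): [(39.2539, 22.7634) (43, 18.2296) (43, 93) (9.8414, 93)]  |A|=1304.5225
4. ⊥bis P4·P2 via (19.54,59.495): [(15.4306, 79.6531) (39.2539, 22.7634) (43, 18.2296) (43, 93) (12.7097, 93)]  |A|=1285.3811
5. ⊥bis P4·P3 via (23.42,46.23): [(15.4306, 79.6531) (30.5466, 43.5564) (43, 38.8843) (43, 93) (12.7097, 93)]  |A|=1137.5621
6. ⊥bis P4·P5 via (30.985,41.445): [(15.4306, 79.6531) (30.5466, 43.5564) (35.146, 41.8308) (43, 42.5591) (43, 93) (12.7097, 93)]  |A|=1123.131
7. ⊥bis P4·P6 via (19.41,32.22): [(15.4306, 79.6531) (30.5466, 43.5564) (35.146, 41.8308) (43, 42.5591) (43, 93) (12.7097, 93)]  |A|=1123.131
8. ⊥bis P4·P7 via (29.17,39.325): [(15.4306, 79.6531) (30.5466, 43.5564) (35.146, 41.8308) (43, 42.5591) (43, 93) (12.7097, 93)]  |A|=1123.131
9. ⊥bis P4·P8 via (28.655,66.14): [(21.3972, 65.4049) (30.5466, 43.5564) (35.146, 41.8308) (43, 42.5591) (43, 67.5929)]  |A|=410.3333
10. canonical 5-gon: [(21.3972, 65.4049) (30.5466, 43.5564) (35.146, 41.8308) (43, 42.5591) (43, 67.5929)]
11. shoelace: 410.3333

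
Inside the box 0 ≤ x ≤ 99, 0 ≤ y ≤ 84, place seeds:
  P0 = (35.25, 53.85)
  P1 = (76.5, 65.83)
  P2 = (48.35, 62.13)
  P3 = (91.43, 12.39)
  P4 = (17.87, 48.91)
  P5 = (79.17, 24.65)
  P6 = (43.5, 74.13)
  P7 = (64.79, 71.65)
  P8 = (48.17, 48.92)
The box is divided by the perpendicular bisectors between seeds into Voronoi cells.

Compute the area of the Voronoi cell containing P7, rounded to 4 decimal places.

Area of P7's cell: 407.5435

1. box [0,99]×[0,84]: [(0, 0) (99, 0) (99, 84) (0, 84)]
2. ⊥bis P7·P0 via (50.02,62.75): [(87.8314, 0) (99, 0) (99, 84) (37.2153, 84)]  |A|=3064.0356
3. ⊥bis P7·P1 via (70.645,68.74): [(59.6911, 46.7004) (78.2294, 84) (37.2153, 84)]  |A|=764.9044
4. ⊥bis P7·P2 via (56.57,66.89): [(63.6494, 54.6647) (78.2294, 84) (46.662, 84)]  |A|=463.0199
5. ⊥bis P7·P3 via (78.11,42.02): [(63.6494, 54.6647) (78.2294, 84) (46.662, 84)]  |A|=463.0199
6. ⊥bis P7·P4 via (41.33,60.28): [(63.6494, 54.6647) (78.2294, 84) (46.662, 84)]  |A|=463.0199
7. ⊥bis P7·P5 via (71.98,48.15): [(63.6494, 54.6647) (78.2294, 84) (46.662, 84)]  |A|=463.0199
8. ⊥bis P7·P6 via (54.145,72.89): [(53.9692, 71.3812) (63.6494, 54.6647) (78.2294, 84) (55.4392, 84)]  |A|=407.6414
9. ⊥bis P7·P8 via (56.48,60.285): [(53.9692, 71.3812) (63.2696, 55.3205) (63.7872, 54.942) (78.2294, 84) (55.4392, 84)]  |A|=407.5435
10. canonical 5-gon: [(53.9692, 71.3812) (63.2696, 55.3205) (63.7872, 54.942) (78.2294, 84) (55.4392, 84)]
11. shoelace: 407.5435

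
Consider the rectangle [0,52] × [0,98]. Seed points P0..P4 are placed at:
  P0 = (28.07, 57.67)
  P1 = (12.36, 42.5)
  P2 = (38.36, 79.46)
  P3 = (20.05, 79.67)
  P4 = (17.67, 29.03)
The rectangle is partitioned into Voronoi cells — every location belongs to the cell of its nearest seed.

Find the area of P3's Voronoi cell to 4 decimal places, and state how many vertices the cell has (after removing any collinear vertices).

Area of P3's cell: 940.7291 (5 vertices)

1. box [0,52]×[0,98]: [(0, 0) (52, 0) (52, 98) (0, 98)]
2. ⊥bis P3·P0 via (24.06,68.67): [(0, 59.899) (52, 78.8554) (52, 98) (0, 98)]  |A|=1488.3847
3. ⊥bis P3·P1 via (16.205,61.085): [(0, 64.4376) (7.9424, 62.7944) (52, 78.8554) (52, 98) (0, 98)]  |A|=1470.361
4. ⊥bis P3·P2 via (29.205,79.565): [(0, 64.4376) (7.9424, 62.7944) (29.1011, 70.5077) (29.4164, 98) (0, 98)]  |A|=940.7291
5. ⊥bis P3·P4 via (18.86,54.35): [(0, 64.4376) (7.9424, 62.7944) (29.1011, 70.5077) (29.4164, 98) (0, 98)]  |A|=940.7291
6. canonical 5-gon: [(0, 64.4376) (7.9424, 62.7944) (29.1011, 70.5077) (29.4164, 98) (0, 98)]
7. shoelace: 940.7291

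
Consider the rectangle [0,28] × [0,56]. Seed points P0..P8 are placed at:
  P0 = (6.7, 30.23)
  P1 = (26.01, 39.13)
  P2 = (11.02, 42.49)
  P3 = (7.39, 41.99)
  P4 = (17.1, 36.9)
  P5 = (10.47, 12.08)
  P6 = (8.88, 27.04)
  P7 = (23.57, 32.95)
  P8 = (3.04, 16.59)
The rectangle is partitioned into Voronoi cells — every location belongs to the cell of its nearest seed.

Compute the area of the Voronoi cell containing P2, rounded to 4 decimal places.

1. box [0,28]×[0,56]: [(0, 0) (28, 0) (28, 56) (0, 56)]
2. ⊥bis P2·P0 via (8.86,36.36): [(0, 39.482) (28, 29.6157) (28, 56) (0, 56)]  |A|=600.6324
3. ⊥bis P2·P1 via (18.515,40.81): [(0, 39.482) (16.8838, 33.5327) (21.9198, 56) (0, 56)]  |A|=385.6834
4. ⊥bis P2·P3 via (9.205,42.24): [(10.0738, 35.9323) (16.8838, 33.5327) (21.9198, 56) (7.3097, 56)]  |A|=229.1391
5. ⊥bis P2·P4 via (14.06,39.695): [(10.0738, 35.9323) (10.4717, 35.7921) (19.6208, 45.7432) (21.9198, 56) (7.3097, 56)]  |A|=186.8993
6. ⊥bis P2·P5 via (10.745,27.285): [(10.0738, 35.9323) (10.4717, 35.7921) (19.6208, 45.7432) (21.9198, 56) (7.3097, 56)]  |A|=186.8993
7. ⊥bis P2·P6 via (9.95,34.765): [(10.0738, 35.9323) (10.4717, 35.7921) (19.6208, 45.7432) (21.9198, 56) (7.3097, 56)]  |A|=186.8993
8. ⊥bis P2·P7 via (17.295,37.72): [(10.0738, 35.9323) (10.4717, 35.7921) (19.6208, 45.7432) (21.9198, 56) (7.3097, 56)]  |A|=186.8993
9. ⊥bis P2·P8 via (7.03,29.54): [(10.0738, 35.9323) (10.4717, 35.7921) (19.6208, 45.7432) (21.9198, 56) (7.3097, 56)]  |A|=186.8993
10. canonical 5-gon: [(10.0738, 35.9323) (10.4717, 35.7921) (19.6208, 45.7432) (21.9198, 56) (7.3097, 56)]
11. shoelace: 186.8993

Area of P2's cell: 186.8993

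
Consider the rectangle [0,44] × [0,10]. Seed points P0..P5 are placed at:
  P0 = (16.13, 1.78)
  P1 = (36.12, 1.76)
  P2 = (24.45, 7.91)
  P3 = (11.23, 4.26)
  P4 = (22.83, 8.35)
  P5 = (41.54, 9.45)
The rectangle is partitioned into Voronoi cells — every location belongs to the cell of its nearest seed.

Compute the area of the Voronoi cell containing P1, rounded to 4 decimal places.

1. box [0,44]×[0,10]: [(0, 0) (44, 0) (44, 10) (0, 10)]
2. ⊥bis P1·P0 via (26.125,1.77): [(26.1232, 0) (44, 0) (44, 10) (26.1332, 10)]  |A|=178.7177
3. ⊥bis P1·P2 via (30.285,4.835): [(27.737, 0) (44, 0) (44, 10) (33.0069, 10)]  |A|=136.2805
4. ⊥bis P1·P3 via (23.675,3.01): [(27.737, 0) (44, 0) (44, 10) (33.0069, 10)]  |A|=136.2805
5. ⊥bis P1·P4 via (29.475,5.055): [(27.737, 0) (44, 0) (44, 10) (33.0069, 10)]  |A|=136.2805
6. ⊥bis P1·P5 via (38.83,5.605): [(32.8952, 9.7879) (27.737, 0) (44, 0) (44, 1.9611)]  |A|=90.4797
7. canonical 4-gon: [(32.8952, 9.7879) (27.737, 0) (44, 0) (44, 1.9611)]
8. shoelace: 90.4797

Area of P1's cell: 90.4797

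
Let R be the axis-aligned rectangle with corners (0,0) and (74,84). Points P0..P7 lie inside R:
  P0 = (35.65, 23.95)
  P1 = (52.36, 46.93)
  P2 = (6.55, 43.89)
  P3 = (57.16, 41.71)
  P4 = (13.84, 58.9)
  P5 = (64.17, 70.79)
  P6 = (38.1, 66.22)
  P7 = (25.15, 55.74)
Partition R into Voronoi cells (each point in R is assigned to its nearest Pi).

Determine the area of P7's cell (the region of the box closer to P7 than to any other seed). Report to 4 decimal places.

1. box [0,74]×[0,84]: [(0, 0) (74, 0) (74, 84) (0, 84)]
2. ⊥bis P7·P0 via (30.4,39.845): [(0, 29.8041) (74, 54.2458) (74, 84) (0, 84)]  |A|=3106.1551
3. ⊥bis P7·P1 via (38.755,51.335): [(0, 29.8041) (35.5898, 41.5592) (49.3312, 84) (0, 84)]  |A|=2011.2396
4. ⊥bis P7·P2 via (15.85,49.815): [(0, 74.6935) (23.6271, 37.608) (35.5898, 41.5592) (49.3312, 84) (0, 84)]  |A|=1480.9374
5. ⊥bis P7·P3 via (41.155,48.725): [(0, 74.6935) (23.6271, 37.608) (35.5898, 41.5592) (49.3312, 84) (0, 84)]  |A|=1480.9374
6. ⊥bis P7·P4 via (19.495,57.32): [(16.9262, 48.1258) (23.6271, 37.608) (35.5898, 41.5592) (49.3312, 84) (26.9494, 84)]  |A|=918.7827
7. ⊥bis P7·P5 via (44.66,63.265): [(16.9262, 48.1258) (23.6271, 37.608) (35.5898, 41.5592) (43.5497, 66.1436) (36.6625, 84) (26.9494, 84)]  |A|=805.6743
8. ⊥bis P7·P6 via (31.625,60.98): [(23.3682, 71.1828) (16.9262, 48.1258) (23.6271, 37.608) (35.5898, 41.5592) (38.948, 51.9311)]  |A|=425.5857
9. canonical 5-gon: [(23.3682, 71.1828) (16.9262, 48.1258) (23.6271, 37.608) (35.5898, 41.5592) (38.948, 51.9311)]
10. shoelace: 425.5857

Area of P7's cell: 425.5857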